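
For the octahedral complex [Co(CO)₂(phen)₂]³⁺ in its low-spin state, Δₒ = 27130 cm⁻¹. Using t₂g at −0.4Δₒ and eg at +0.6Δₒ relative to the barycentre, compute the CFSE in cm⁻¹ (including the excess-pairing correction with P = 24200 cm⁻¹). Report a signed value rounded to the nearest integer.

-16712

Ligand charges: 2×(+0) from CO and 2×(+0) from phen sum to +0; with overall charge +3, Co is +3.
Co sits in group 9; removing 3 electrons leaves Co³⁺ with 9 − 3 = 6 d electrons.
Configuration: t₂g⁶ eg⁰.
Orbital CFSE = 6(-0.4) + 0(0.6) = -2.4Δₒ = -2.4 × 27130 = -65112 cm⁻¹.
Relative to high-spin t₂g⁴ eg² (1 paired), the low-spin configuration has 2 additional pairs, contributing +2 × 24200 = +48400 cm⁻¹.
Net CFSE = -65112 + 48400 = -16712 cm⁻¹.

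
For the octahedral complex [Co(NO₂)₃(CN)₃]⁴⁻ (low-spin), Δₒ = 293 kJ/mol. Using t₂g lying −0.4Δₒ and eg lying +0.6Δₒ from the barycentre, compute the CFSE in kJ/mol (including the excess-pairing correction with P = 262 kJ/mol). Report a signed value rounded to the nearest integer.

-265

Ligand charges: 3×(-1) from NO₂⁻ and 3×(-1) from CN⁻ sum to -6; with overall charge -4, Co is +2.
Co²⁺: group 9, so d-count = 9 − 2 = 7.
The d⁷ electrons fill as t₂g⁶ eg¹.
CFSE(orbital) = 6×(-0.4Δₒ) + 1×(0.6Δₒ) = -1.8Δₒ; with Δₒ = 293 kJ/mol that is -527 kJ/mol.
Relative to high-spin t₂g⁵ eg² (2 paired), the low-spin configuration has 1 additional pair, contributing +1 × 262 = +262 kJ/mol.
Combining: -527 + 262 = -265 kJ/mol.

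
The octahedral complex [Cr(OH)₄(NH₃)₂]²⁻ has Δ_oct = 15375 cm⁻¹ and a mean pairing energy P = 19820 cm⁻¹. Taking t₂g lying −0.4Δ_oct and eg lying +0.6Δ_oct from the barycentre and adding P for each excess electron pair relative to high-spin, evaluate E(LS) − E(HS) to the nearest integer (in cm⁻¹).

Ligand charges: 4×(-1) from OH⁻ and 2×(+0) from NH₃ sum to -4; with overall charge -2, Cr is +2.
Group 6 minus oxidation state +2 gives a d⁴ configuration for Cr²⁺.
High-spin: t₂g³ eg¹, CFSE = -0.6Δ_oct = -9225 cm⁻¹.
For low-spin the configuration is t₂g⁴ eg⁰: orbital energy -1.6 × 15375 = -24600 cm⁻¹, and 1 additional pair relative to high-spin adds 19820 cm⁻¹, giving -4780 cm⁻¹.
Thus E(LS) − E(HS) = 4445 cm⁻¹.

4445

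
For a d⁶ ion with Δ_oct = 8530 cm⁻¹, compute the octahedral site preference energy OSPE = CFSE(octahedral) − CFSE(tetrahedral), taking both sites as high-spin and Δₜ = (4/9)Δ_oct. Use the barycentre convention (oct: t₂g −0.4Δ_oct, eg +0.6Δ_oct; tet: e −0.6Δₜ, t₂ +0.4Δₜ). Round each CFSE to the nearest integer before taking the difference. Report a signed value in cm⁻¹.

Octahedral high-spin t₂g⁴ eg²: CFSE = -0.4 × 8530 = -3412 cm⁻¹.
In a tetrahedral site the filling is e³ t₂³: CFSE(tet) = -0.6Δₜ = -0.6 × (4/9)(8530) = -2275 cm⁻¹.
OSPE = CFSE(oct) − CFSE(tet) = -3412 − (-2275) = -1137 cm⁻¹.

-1137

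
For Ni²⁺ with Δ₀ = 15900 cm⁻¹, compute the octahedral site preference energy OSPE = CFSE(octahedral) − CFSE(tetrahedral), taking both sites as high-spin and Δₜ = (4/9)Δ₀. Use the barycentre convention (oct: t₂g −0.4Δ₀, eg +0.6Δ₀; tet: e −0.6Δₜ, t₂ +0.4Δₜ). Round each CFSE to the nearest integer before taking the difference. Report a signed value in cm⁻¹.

-13427

Ni sits in group 10; removing 2 electrons leaves Ni²⁺ with 10 − 2 = 8 d electrons.
In an octahedral site d⁸ (HS) is t2g^6 e_g^2, giving CFSE(oct) = -1.2Δ₀ = -19080 cm⁻¹.
Tetrahedral: e^4 t2^4, CFSE = 4(−0.6) + 4(+0.4) = -0.8Δₜ = -0.8 × (4/9) × 15900 = -5653 cm⁻¹.
OSPE = CFSE(oct) − CFSE(tet) = -19080 − (-5653) = -13427 cm⁻¹.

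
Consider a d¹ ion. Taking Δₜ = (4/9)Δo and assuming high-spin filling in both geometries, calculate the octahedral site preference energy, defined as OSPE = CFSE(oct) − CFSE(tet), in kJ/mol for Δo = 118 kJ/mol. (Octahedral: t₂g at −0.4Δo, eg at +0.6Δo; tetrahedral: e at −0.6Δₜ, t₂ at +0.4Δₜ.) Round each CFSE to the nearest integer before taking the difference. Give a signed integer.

In an octahedral site d¹ (HS) is t2g^1 e_g^0, giving CFSE(oct) = -0.4Δo = -47 kJ/mol.
In a tetrahedral site the filling is e^1 t2^0: CFSE(tet) = -0.6Δₜ = -0.6 × (4/9)(118) = -31 kJ/mol.
OSPE = -47 − (-31) = -16 kJ/mol.

-16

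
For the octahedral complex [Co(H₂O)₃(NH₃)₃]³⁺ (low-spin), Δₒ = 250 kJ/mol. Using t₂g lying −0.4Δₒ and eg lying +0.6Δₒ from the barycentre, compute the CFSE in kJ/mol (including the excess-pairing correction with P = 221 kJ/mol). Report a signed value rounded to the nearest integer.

-158

Ligand charges: 3×(+0) from H₂O and 3×(+0) from NH₃ sum to +0; with overall charge +3, Co is +3.
Group 9 minus oxidation state +3 gives a d⁶ configuration for Co³⁺.
Electron filling gives t₂g⁶ eg⁰.
CFSE(orbital) = 6×(-0.4Δₒ) + 0×(0.6Δₒ) = -2.4Δₒ; with Δₒ = 250 kJ/mol that is -600 kJ/mol.
Pairing penalty: 3 pairs vs 1 in the high-spin reference → 2 extra × P = 442 kJ/mol.
Combining: -600 + 442 = -158 kJ/mol.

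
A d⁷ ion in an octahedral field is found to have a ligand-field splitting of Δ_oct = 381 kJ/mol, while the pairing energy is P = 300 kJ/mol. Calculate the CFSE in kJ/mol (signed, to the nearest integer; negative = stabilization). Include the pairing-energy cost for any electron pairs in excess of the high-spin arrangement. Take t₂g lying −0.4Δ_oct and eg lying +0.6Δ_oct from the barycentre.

-386

Δ_oct > P, so pairing is preferred: the ground state is low-spin.
Filling d⁷ accordingly: t₂g⁶ eg¹.
Orbital CFSE = -1.8Δ_oct = -1.8 × 381 = -686 kJ/mol.
Excess pairs vs high-spin: 3 − 2 = 1; pairing cost = +300 kJ/mol.
Net CFSE = -686 + 300 = -386 kJ/mol.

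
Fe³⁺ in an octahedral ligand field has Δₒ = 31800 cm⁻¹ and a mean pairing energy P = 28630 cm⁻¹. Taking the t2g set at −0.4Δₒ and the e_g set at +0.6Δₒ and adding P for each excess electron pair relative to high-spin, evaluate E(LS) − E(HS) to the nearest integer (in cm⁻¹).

Fe sits in group 8; removing 3 electrons leaves Fe³⁺ with 8 − 3 = 5 d electrons.
High-spin: t2g^3 e_g^2, CFSE = 0.0Δₒ = 0 cm⁻¹.
Low-spin t2g^5 e_g^0 gives -2.0Δₒ = -63600 cm⁻¹, but forming 2 extra pairs costs 2P = 57260 cm⁻¹, so E(LS) = -63600 + 57260 = -6340 cm⁻¹.
E(LS) − E(HS) = -6340 − (0) = -6340 cm⁻¹.

-6340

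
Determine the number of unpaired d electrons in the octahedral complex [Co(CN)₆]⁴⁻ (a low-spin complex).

1

Each CN⁻ contributes -1; 6 × (-1) = -6. With overall charge -4, Co is in the +2 oxidation state.
Co sits in group 9; removing 2 electrons leaves Co²⁺ with 9 − 2 = 7 d electrons.
Configuration: t2g^6 e_g^1, giving 1 unpaired electron.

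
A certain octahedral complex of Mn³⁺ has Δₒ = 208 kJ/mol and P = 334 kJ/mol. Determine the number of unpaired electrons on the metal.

Mn is in group 7, so Mn³⁺ is d⁴ (7 − 3 = 4).
With Δₒ < P the complex is high-spin.
Filling d⁴ accordingly: t2g^3 e_g^1.
Unpaired electrons: 4.

4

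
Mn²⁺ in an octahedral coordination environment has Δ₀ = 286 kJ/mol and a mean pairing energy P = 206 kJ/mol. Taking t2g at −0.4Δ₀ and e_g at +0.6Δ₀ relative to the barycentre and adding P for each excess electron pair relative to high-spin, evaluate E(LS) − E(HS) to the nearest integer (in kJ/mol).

Mn²⁺: group 7, so d-count = 7 − 2 = 5.
High-spin: t2g^3 e_g^2, CFSE = 0.0Δ₀ = 0 kJ/mol.
Low-spin t2g^5 e_g^0 gives -2.0Δ₀ = -572 kJ/mol, but forming 2 extra pairs costs 2P = 412 kJ/mol, so E(LS) = -572 + 412 = -160 kJ/mol.
Thus E(LS) − E(HS) = -160 kJ/mol.

-160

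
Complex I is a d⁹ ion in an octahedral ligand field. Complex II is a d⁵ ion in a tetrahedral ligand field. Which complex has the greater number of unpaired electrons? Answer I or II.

I: t2g^6 e_g^3 → 1 unpaired.
II: Tetrahedral fields are weak (Δₜ ≈ 4/9 Δₒ), so electrons fill high-spin; e² t₂³ → 5 unpaired.
So II has more unpaired electrons.

II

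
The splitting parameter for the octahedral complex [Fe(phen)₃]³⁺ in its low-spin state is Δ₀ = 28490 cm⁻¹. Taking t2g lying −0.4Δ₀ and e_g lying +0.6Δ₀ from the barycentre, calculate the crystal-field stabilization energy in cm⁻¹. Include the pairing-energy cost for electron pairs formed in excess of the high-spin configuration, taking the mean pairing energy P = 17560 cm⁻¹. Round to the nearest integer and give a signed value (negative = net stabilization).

-21860

phen is neutral, so the +3 overall charge sits on Fe: oxidation state +3.
Fe is in group 8, so Fe³⁺ is d⁵ (8 − 3 = 5).
Configuration: t2g^5 e_g^0.
CFSE(orbital) = 5×(-0.4Δ₀) + 0×(0.6Δ₀) = -2.0Δ₀; with Δ₀ = 28490 cm⁻¹ that is -56980 cm⁻¹.
Pairing penalty: 2 pairs vs 0 in the high-spin reference → 2 extra × P = 35120 cm⁻¹.
Combining: -56980 + 35120 = -21860 cm⁻¹.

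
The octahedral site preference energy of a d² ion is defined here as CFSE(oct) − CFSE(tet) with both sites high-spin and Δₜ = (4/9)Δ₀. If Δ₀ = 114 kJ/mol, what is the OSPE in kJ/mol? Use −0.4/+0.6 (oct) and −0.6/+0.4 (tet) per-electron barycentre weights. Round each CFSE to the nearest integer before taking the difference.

Octahedral high-spin t₂g² eg⁰: CFSE = -0.8 × 114 = -91 kJ/mol.
Tetrahedral e² t₂⁰ gives -1.2Δₜ = -1.2 × (4/9) × 114 = -61 kJ/mol.
OSPE = CFSE(oct) − CFSE(tet) = -91 − (-61) = -30 kJ/mol.

-30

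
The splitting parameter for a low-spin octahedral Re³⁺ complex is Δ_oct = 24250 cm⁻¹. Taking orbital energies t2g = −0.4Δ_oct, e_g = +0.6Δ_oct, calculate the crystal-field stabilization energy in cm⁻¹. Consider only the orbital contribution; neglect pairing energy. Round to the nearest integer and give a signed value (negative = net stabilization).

Re³⁺: group 7, so d-count = 7 − 3 = 4.
Configuration: t2g^4 e_g^0.
Orbital CFSE = 4(-0.4) + 0(0.6) = -1.6Δ_oct = -1.6 × 24250 = -38800 cm⁻¹.

-38800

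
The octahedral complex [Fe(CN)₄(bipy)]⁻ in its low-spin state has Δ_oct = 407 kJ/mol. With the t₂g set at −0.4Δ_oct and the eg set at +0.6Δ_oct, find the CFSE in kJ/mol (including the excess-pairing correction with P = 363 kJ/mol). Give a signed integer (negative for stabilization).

Ligand charges: 4×(-1) from CN⁻ and 1×(+0) from bipy sum to -4; with overall charge -1, Fe is +3.
Fe³⁺: group 8, so d-count = 8 − 3 = 5.
The d⁵ electrons fill as t₂g⁵ eg⁰.
Orbital CFSE = 5(-0.4) + 0(0.6) = -2.0Δ_oct = -2.0 × 407 = -814 kJ/mol.
High-spin d⁵ would be t₂g³ eg² with 0 pairs; low-spin has 2, so 2 excess pairs cost +2P = +726 kJ/mol.
Net CFSE = -814 + 726 = -88 kJ/mol.

-88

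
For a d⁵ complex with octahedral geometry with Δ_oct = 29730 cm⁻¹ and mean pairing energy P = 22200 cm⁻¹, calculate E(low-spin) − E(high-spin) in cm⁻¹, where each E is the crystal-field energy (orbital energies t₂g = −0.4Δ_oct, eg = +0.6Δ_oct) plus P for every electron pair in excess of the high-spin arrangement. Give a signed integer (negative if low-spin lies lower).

High-spin d⁵ fills as t₂g³ eg² with CFSE 3(−0.4) + 2(+0.6) = 0.0Δ_oct = 0 cm⁻¹.
Low-spin: t₂g⁵ eg⁰, orbital CFSE = -2.0Δ_oct = -59460 cm⁻¹; plus 2 excess pairs × P = +44400 cm⁻¹; total -15060 cm⁻¹.
Thus E(LS) − E(HS) = -15060 cm⁻¹.

-15060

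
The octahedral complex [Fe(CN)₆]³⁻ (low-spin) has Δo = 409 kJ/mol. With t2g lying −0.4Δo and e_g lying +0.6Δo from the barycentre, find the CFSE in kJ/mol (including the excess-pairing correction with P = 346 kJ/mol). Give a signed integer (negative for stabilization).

Each CN⁻ contributes -1; 6 × (-1) = -6. With overall charge -3, Fe is in the +3 oxidation state.
Group 8 minus oxidation state +3 gives a d⁵ configuration for Fe³⁺.
Configuration: t2g^5 e_g^0.
The orbital stabilization is -2.0Δo = -2.0 × 409 = -818 kJ/mol.
Pairing penalty: 2 pairs vs 0 in the high-spin reference → 2 extra × P = 692 kJ/mol.
Overall CFSE = -818 + 692 = -126 kJ/mol.

-126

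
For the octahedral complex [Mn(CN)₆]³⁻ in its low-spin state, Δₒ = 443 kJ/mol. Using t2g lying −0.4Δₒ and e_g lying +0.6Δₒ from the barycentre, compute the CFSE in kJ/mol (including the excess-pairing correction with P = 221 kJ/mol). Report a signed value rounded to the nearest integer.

Each CN⁻ contributes -1; 6 × (-1) = -6. With overall charge -3, Mn is in the +3 oxidation state.
Group 7 minus oxidation state +3 gives a d⁴ configuration for Mn³⁺.
The d⁴ electrons fill as t2g^4 e_g^0.
Orbital CFSE = 4(-0.4) + 0(0.6) = -1.6Δₒ = -1.6 × 443 = -709 kJ/mol.
Relative to high-spin t2g^3 e_g^1 (0 paired), the low-spin configuration has 1 additional pair, contributing +1 × 221 = +221 kJ/mol.
Net CFSE = -709 + 221 = -488 kJ/mol.

-488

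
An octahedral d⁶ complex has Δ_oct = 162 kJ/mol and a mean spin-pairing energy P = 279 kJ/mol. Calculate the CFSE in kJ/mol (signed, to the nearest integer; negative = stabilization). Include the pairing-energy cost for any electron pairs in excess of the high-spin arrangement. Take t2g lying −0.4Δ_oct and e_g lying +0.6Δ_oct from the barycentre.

Δ_oct < P, so pairing is avoided: the ground state is high-spin.
That gives t2g^4 e_g^2.
Orbital CFSE = -0.4Δ_oct = -0.4 × 162 = -65 kJ/mol.
High-spin has no excess pairs, so no pairing correction applies.

-65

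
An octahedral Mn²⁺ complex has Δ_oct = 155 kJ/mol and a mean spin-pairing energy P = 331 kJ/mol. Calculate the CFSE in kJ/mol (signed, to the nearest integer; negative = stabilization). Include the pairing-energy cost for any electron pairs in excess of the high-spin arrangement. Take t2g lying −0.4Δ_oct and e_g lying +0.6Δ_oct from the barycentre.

Group 7 minus oxidation state +2 gives a d⁵ configuration for Mn²⁺.
Here Δ_oct < P (155 < 331), so the high-spin state is favoured.
Filling d⁵ accordingly: t2g^3 e_g^2.
Orbital CFSE = 0.0Δ_oct = 0.0 × 155 = 0 kJ/mol.
High-spin has no excess pairs, so no pairing correction applies.

0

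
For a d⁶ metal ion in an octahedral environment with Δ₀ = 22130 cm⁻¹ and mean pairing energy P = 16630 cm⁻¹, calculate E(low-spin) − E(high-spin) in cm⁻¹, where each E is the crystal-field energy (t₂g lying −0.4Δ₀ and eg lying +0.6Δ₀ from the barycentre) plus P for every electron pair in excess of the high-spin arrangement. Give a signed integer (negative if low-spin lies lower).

High-spin: t₂g⁴ eg², CFSE = -0.4Δ₀ = -8852 cm⁻¹.
Low-spin: t₂g⁶ eg⁰, orbital CFSE = -2.4Δ₀ = -53112 cm⁻¹; plus 2 excess pairs × P = +33260 cm⁻¹; total -19852 cm⁻¹.
The difference is -19852 − (-8852) = -11000 cm⁻¹, so low-spin lies lower.

-11000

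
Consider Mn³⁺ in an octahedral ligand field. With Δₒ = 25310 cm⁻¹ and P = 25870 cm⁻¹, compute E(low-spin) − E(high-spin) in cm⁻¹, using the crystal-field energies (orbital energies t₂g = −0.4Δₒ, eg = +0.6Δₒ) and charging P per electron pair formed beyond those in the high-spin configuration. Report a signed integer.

Mn is in group 7, so Mn³⁺ is d⁴ (7 − 3 = 4).
High-spin: t₂g³ eg¹, CFSE = -0.6Δₒ = -15186 cm⁻¹.
For low-spin the configuration is t₂g⁴ eg⁰: orbital energy -1.6 × 25310 = -40496 cm⁻¹, and 1 additional pair relative to high-spin adds 25870 cm⁻¹, giving -14626 cm⁻¹.
Thus E(LS) − E(HS) = 560 cm⁻¹.

560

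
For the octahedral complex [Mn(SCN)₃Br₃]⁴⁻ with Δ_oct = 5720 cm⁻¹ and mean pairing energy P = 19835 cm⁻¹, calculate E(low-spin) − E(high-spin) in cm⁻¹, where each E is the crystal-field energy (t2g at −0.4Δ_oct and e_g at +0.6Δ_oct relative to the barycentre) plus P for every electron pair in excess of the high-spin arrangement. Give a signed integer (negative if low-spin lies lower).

28230

Ligand charges: 3×(-1) from SCN⁻ and 3×(-1) from Br⁻ sum to -6; with overall charge -4, Mn is +2.
Mn sits in group 7; removing 2 electrons leaves Mn²⁺ with 7 − 2 = 5 d electrons.
In the high-spin limit (t2g^3 e_g^2) the orbital term is 0.0Δ_oct = 0 cm⁻¹, with no excess pairing.
Low-spin t2g^5 e_g^0 gives -2.0Δ_oct = -11440 cm⁻¹, but forming 2 extra pairs costs 2P = 39670 cm⁻¹, so E(LS) = -11440 + 39670 = 28230 cm⁻¹.
The difference is 28230 − (0) = 28230 cm⁻¹, so high-spin lies lower.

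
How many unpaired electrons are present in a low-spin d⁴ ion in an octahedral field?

Configuration: t₂g⁴ eg⁰, giving 2 unpaired electrons.

2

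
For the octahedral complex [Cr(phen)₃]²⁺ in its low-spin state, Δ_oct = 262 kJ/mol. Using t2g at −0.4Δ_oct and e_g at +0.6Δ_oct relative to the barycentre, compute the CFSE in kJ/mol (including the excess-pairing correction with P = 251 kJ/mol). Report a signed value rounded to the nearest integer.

-168

phen is neutral, so the +2 overall charge sits on Cr: oxidation state +2.
Group 6 minus oxidation state +2 gives a d⁴ configuration for Cr²⁺.
Configuration: t2g^4 e_g^0.
CFSE(orbital) = 4×(-0.4Δ_oct) + 0×(0.6Δ_oct) = -1.6Δ_oct; with Δ_oct = 262 kJ/mol that is -419 kJ/mol.
High-spin d⁴ would be t2g^3 e_g^1 with 0 pairs; low-spin has 1, so 1 excess pair costs +1P = +251 kJ/mol.
Combining: -419 + 251 = -168 kJ/mol.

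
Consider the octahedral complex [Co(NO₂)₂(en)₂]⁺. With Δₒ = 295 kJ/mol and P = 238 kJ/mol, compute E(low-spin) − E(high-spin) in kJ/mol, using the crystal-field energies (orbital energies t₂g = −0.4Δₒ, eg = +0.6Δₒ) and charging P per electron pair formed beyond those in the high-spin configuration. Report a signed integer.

Ligand charges: 2×(-1) from NO₂⁻ and 2×(+0) from en sum to -2; with overall charge +1, Co is +3.
Group 9 minus oxidation state +3 gives a d⁶ configuration for Co³⁺.
High-spin: t₂g⁴ eg², CFSE = -0.4Δₒ = -118 kJ/mol.
Low-spin: t₂g⁶ eg⁰, orbital CFSE = -2.4Δₒ = -708 kJ/mol; plus 2 excess pairs × P = +476 kJ/mol; total -232 kJ/mol.
The difference is -232 − (-118) = -114 kJ/mol, so low-spin lies lower.

-114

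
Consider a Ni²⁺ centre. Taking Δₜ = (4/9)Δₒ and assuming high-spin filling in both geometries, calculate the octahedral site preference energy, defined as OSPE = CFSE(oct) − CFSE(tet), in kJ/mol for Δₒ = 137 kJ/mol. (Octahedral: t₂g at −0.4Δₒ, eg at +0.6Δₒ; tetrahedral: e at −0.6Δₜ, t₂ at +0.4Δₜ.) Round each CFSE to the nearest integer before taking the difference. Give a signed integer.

Ni is in group 10, so Ni²⁺ is d⁸ (10 − 2 = 8).
Octahedral high-spin t₂g⁶ eg²: CFSE = -1.2 × 137 = -164 kJ/mol.
In a tetrahedral site the filling is e⁴ t₂⁴: CFSE(tet) = -0.8Δₜ = -0.8 × (4/9)(137) = -49 kJ/mol.
OSPE = CFSE(oct) − CFSE(tet) = -164 − (-49) = -115 kJ/mol.

-115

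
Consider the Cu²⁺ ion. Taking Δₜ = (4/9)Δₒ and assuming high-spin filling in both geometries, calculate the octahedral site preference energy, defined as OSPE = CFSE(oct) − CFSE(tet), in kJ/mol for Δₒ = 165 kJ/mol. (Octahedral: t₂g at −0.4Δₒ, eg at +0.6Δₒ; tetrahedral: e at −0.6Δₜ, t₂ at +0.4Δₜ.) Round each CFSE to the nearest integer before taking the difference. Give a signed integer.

-70

Cu sits in group 11; removing 2 electrons leaves Cu²⁺ with 11 − 2 = 9 d electrons.
In an octahedral site d⁹ (HS) is t₂g⁶ eg³, giving CFSE(oct) = -0.6Δₒ = -99 kJ/mol.
Tetrahedral e⁴ t₂⁵ gives -0.4Δₜ = -0.4 × (4/9) × 165 = -29 kJ/mol.
Subtracting, OSPE = -99 − (-29) = -70 kJ/mol.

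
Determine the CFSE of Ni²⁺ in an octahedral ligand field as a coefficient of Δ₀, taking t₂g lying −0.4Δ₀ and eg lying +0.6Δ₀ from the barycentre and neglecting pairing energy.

Ni is in group 10, so Ni²⁺ is d⁸ (10 − 2 = 8).
For octahedral d⁸ the high- and low-spin configurations coincide.
Configuration: t₂g⁶ eg².
CFSE = 6(-0.4Δ₀) + 2(0.6Δ₀) = -2.4Δ₀ + 1.2Δ₀ = -1.2Δ₀.

-1.2 Δ₀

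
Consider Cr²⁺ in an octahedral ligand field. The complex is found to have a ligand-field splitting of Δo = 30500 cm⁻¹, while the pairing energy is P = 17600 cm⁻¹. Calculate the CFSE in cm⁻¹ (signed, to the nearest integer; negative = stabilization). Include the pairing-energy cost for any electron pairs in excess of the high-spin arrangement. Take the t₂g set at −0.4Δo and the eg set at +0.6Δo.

-31200

Cr²⁺: group 6, so d-count = 6 − 2 = 4.
Δo > P, so pairing is preferred: the ground state is low-spin.
Filling d⁴ accordingly: t₂g⁴ eg⁰.
Orbital CFSE = -1.6Δo = -1.6 × 30500 = -48800 cm⁻¹.
Excess pairs vs high-spin: 1 − 0 = 1; pairing cost = +17600 cm⁻¹.
Net CFSE = -48800 + 17600 = -31200 cm⁻¹.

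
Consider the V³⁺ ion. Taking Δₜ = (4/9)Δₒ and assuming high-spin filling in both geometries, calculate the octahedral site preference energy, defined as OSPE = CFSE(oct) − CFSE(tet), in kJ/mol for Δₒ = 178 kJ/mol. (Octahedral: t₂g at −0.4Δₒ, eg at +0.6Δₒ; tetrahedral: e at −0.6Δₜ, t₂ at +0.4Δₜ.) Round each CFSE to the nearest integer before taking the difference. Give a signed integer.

V is in group 5, so V³⁺ is d² (5 − 3 = 2).
In an octahedral site d² (HS) is t2g^2 e_g^0, giving CFSE(oct) = -0.8Δₒ = -142 kJ/mol.
In a tetrahedral site the filling is e^2 t2^0: CFSE(tet) = -1.2Δₜ = -1.2 × (4/9)(178) = -95 kJ/mol.
OSPE = CFSE(oct) − CFSE(tet) = -142 − (-95) = -47 kJ/mol.

-47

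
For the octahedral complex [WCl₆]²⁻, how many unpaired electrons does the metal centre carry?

2

Each Cl⁻ contributes -1; 6 × (-1) = -6. With overall charge -2, W is in the +4 oxidation state.
W sits in group 6; removing 4 electrons leaves W⁴⁺ with 6 − 4 = 2 d electrons.
Configuration: t2g^2 e_g^0, giving 2 unpaired electrons.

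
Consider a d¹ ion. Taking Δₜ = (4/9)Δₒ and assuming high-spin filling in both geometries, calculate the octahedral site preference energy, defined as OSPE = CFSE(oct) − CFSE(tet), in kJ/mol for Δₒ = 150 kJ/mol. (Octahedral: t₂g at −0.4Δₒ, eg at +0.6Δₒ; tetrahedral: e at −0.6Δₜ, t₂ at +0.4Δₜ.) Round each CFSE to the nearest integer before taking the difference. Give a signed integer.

-20

Octahedral high-spin t₂g¹ eg⁰: CFSE = -0.4 × 150 = -60 kJ/mol.
In a tetrahedral site the filling is e¹ t₂⁰: CFSE(tet) = -0.6Δₜ = -0.6 × (4/9)(150) = -40 kJ/mol.
OSPE = CFSE(oct) − CFSE(tet) = -60 − (-40) = -20 kJ/mol.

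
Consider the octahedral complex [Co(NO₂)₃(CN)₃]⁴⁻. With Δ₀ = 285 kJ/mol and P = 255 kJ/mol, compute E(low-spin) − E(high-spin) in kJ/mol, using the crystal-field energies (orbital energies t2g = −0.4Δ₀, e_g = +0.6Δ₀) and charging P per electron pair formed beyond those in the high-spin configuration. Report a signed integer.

-30

Ligand charges: 3×(-1) from NO₂⁻ and 3×(-1) from CN⁻ sum to -6; with overall charge -4, Co is +2.
Co is in group 9, so Co²⁺ is d⁷ (9 − 2 = 7).
High-spin d⁷ fills as t2g^5 e_g^2 with CFSE 5(−0.4) + 2(+0.6) = -0.8Δ₀ = -228 kJ/mol.
For low-spin the configuration is t2g^6 e_g^1: orbital energy -1.8 × 285 = -513 kJ/mol, and 1 additional pair relative to high-spin adds 255 kJ/mol, giving -258 kJ/mol.
Thus E(LS) − E(HS) = -30 kJ/mol.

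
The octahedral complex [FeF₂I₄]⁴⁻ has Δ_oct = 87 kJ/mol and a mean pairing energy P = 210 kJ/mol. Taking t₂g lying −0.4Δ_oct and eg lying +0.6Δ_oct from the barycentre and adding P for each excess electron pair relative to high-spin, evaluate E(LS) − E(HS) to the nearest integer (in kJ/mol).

Ligand charges: 2×(-1) from F⁻ and 4×(-1) from I⁻ sum to -6; with overall charge -4, Fe is +2.
Fe is in group 8, so Fe²⁺ is d⁶ (8 − 2 = 6).
In the high-spin limit (t₂g⁴ eg²) the orbital term is -0.4Δ_oct = -35 kJ/mol, with no excess pairing.
Low-spin: t₂g⁶ eg⁰, orbital CFSE = -2.4Δ_oct = -209 kJ/mol; plus 2 excess pairs × P = +420 kJ/mol; total 211 kJ/mol.
Thus E(LS) − E(HS) = 246 kJ/mol.

246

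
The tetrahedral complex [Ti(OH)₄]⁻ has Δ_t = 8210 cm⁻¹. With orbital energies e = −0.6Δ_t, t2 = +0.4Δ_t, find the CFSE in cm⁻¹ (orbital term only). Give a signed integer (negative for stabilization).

-4926

Each OH⁻ contributes -1; 4 × (-1) = -4. With overall charge -1, Ti is in the +3 oxidation state.
Ti sits in group 4; removing 3 electrons leaves Ti³⁺ with 4 − 3 = 1 d electrons.
Tetrahedral splitting is small, so the complex is high-spin.
Configuration: e^1 t2^0.
CFSE(orbital) = 1×(-0.6Δ_t) + 0×(0.4Δ_t) = -0.6Δ_t; with Δ_t = 8210 cm⁻¹ that is -4926 cm⁻¹.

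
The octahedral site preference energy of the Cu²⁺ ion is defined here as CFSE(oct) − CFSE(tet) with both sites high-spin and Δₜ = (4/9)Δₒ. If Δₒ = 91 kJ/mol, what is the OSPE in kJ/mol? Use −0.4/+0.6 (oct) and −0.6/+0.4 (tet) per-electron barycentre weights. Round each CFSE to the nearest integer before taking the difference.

Cu sits in group 11; removing 2 electrons leaves Cu²⁺ with 11 − 2 = 9 d electrons.
Octahedral (high-spin): t2g^6 e_g^3, CFSE = 6(−0.4) + 3(+0.6) = -0.6Δₒ = -0.6 × 91 = -55 kJ/mol.
In a tetrahedral site the filling is e^4 t2^5: CFSE(tet) = -0.4Δₜ = -0.4 × (4/9)(91) = -16 kJ/mol.
OSPE = CFSE(oct) − CFSE(tet) = -55 − (-16) = -39 kJ/mol.

-39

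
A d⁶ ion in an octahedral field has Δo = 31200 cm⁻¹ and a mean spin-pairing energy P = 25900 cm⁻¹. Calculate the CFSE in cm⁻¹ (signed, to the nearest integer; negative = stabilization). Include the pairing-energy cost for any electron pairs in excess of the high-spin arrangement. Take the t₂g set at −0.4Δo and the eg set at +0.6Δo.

-23080

Here Δo > P (31200 > 25900), so the low-spin state is favoured.
Filling d⁶ accordingly: t₂g⁶ eg⁰.
Orbital CFSE = -2.4Δo = -2.4 × 31200 = -74880 cm⁻¹.
Excess pairs vs high-spin: 3 − 1 = 2; pairing cost = +51800 cm⁻¹.
Net CFSE = -74880 + 51800 = -23080 cm⁻¹.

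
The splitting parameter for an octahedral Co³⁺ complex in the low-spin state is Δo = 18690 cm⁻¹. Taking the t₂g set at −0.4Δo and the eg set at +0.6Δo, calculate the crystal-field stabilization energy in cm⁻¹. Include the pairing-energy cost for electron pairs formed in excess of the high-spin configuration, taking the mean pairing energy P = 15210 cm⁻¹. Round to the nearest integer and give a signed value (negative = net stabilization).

Co sits in group 9; removing 3 electrons leaves Co³⁺ with 9 − 3 = 6 d electrons.
The d⁶ electrons fill as t₂g⁶ eg⁰.
Orbital CFSE = 6(-0.4) + 0(0.6) = -2.4Δo = -2.4 × 18690 = -44856 cm⁻¹.
Relative to high-spin t₂g⁴ eg² (1 paired), the low-spin configuration has 2 additional pairs, contributing +2 × 15210 = +30420 cm⁻¹.
Combining: -44856 + 30420 = -14436 cm⁻¹.

-14436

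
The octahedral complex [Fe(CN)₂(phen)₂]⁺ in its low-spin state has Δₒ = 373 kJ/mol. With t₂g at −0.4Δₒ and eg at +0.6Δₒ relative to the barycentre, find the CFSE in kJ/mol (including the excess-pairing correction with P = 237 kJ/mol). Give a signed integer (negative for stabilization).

-272

Ligand charges: 2×(-1) from CN⁻ and 2×(+0) from phen sum to -2; with overall charge +1, Fe is +3.
Fe is in group 8, so Fe³⁺ is d⁵ (8 − 3 = 5).
The d⁵ electrons fill as t₂g⁵ eg⁰.
Orbital CFSE = 5(-0.4) + 0(0.6) = -2.0Δₒ = -2.0 × 373 = -746 kJ/mol.
Pairing penalty: 2 pairs vs 0 in the high-spin reference → 2 extra × P = 474 kJ/mol.
Combining: -746 + 474 = -272 kJ/mol.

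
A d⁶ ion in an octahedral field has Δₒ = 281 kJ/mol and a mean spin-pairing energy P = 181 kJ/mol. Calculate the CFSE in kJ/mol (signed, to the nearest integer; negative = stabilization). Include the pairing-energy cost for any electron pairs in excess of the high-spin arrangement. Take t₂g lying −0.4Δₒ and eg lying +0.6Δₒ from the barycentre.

-312

Since Δₒ = 281 kJ/mol > P = 181 kJ/mol, the complex adopts the low-spin configuration.
Filling d⁶ accordingly: t₂g⁶ eg⁰.
Orbital CFSE = -2.4Δₒ = -2.4 × 281 = -674 kJ/mol.
Excess pairs vs high-spin: 3 − 1 = 2; pairing cost = +362 kJ/mol.
Net CFSE = -674 + 362 = -312 kJ/mol.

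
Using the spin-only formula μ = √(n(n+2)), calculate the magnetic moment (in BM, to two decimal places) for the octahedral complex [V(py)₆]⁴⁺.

py is neutral, so the +4 overall charge sits on V: oxidation state +4.
V is in group 5, so V⁴⁺ is d¹ (5 − 4 = 1).
Configuration: t2g^1 e_g^0 → 1 unpaired electron.
μ(spin-only) = √[1(1+2)] = √3 ≈ 1.73 BM.

1.73 BM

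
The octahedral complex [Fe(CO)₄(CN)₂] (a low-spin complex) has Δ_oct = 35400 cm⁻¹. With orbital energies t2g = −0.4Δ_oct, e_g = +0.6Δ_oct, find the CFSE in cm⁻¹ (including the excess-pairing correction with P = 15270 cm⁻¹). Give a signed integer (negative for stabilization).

Ligand charges: 4×(+0) from CO and 2×(-1) from CN⁻ sum to -2; with overall charge +0, Fe is +2.
Group 8 minus oxidation state +2 gives a d⁶ configuration for Fe²⁺.
Electron filling gives t2g^6 e_g^0.
CFSE(orbital) = 6×(-0.4Δ_oct) + 0×(0.6Δ_oct) = -2.4Δ_oct; with Δ_oct = 35400 cm⁻¹ that is -84960 cm⁻¹.
Pairing penalty: 3 pairs vs 1 in the high-spin reference → 2 extra × P = 30540 cm⁻¹.
Combining: -84960 + 30540 = -54420 cm⁻¹.

-54420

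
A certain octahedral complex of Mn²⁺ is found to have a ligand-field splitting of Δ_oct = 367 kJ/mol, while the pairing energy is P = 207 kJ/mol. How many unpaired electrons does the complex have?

Group 7 minus oxidation state +2 gives a d⁵ configuration for Mn²⁺.
Since Δ_oct = 367 kJ/mol > P = 207 kJ/mol, the complex adopts the low-spin configuration.
Filling d⁵ accordingly: t2g^5 e_g^0.
Unpaired electrons: 1.

1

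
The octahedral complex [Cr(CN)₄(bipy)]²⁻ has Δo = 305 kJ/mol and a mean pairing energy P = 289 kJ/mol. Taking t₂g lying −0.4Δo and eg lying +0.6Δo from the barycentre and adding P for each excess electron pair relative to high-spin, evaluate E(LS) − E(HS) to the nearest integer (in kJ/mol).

Ligand charges: 4×(-1) from CN⁻ and 1×(+0) from bipy sum to -4; with overall charge -2, Cr is +2.
Group 6 minus oxidation state +2 gives a d⁴ configuration for Cr²⁺.
High-spin d⁴ fills as t₂g³ eg¹ with CFSE 3(−0.4) + 1(+0.6) = -0.6Δo = -183 kJ/mol.
Low-spin: t₂g⁴ eg⁰, orbital CFSE = -1.6Δo = -488 kJ/mol; plus 1 excess pair × P = +289 kJ/mol; total -199 kJ/mol.
Thus E(LS) − E(HS) = -16 kJ/mol.

-16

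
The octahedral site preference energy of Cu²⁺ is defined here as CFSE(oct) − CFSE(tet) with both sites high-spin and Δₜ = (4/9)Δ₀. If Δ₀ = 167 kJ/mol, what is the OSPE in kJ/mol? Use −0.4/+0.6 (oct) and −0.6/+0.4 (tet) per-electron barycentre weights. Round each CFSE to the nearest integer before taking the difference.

Cu sits in group 11; removing 2 electrons leaves Cu²⁺ with 11 − 2 = 9 d electrons.
In an octahedral site d⁹ (HS) is t2g^6 e_g^3, giving CFSE(oct) = -0.6Δ₀ = -100 kJ/mol.
Tetrahedral: e^4 t2^5, CFSE = 4(−0.6) + 5(+0.4) = -0.4Δₜ = -0.4 × (4/9) × 167 = -30 kJ/mol.
OSPE = CFSE(oct) − CFSE(tet) = -100 − (-30) = -70 kJ/mol.

-70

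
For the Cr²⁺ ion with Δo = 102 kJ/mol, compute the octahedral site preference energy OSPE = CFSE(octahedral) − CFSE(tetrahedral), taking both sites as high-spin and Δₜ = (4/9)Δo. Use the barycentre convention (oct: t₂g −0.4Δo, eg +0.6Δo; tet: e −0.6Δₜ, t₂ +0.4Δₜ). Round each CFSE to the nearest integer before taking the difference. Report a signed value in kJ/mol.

Cr sits in group 6; removing 2 electrons leaves Cr²⁺ with 6 − 2 = 4 d electrons.
Octahedral (high-spin): t₂g³ eg¹, CFSE = 3(−0.4) + 1(+0.6) = -0.6Δo = -0.6 × 102 = -61 kJ/mol.
In a tetrahedral site the filling is e² t₂²: CFSE(tet) = -0.4Δₜ = -0.4 × (4/9)(102) = -18 kJ/mol.
Subtracting, OSPE = -61 − (-18) = -43 kJ/mol.

-43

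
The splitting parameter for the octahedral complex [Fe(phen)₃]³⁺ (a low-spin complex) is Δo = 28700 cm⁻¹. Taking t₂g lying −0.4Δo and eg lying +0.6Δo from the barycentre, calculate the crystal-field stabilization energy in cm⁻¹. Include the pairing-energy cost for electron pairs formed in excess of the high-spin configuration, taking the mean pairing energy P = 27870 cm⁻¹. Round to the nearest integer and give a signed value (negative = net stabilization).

-1660

phen is neutral, so the +3 overall charge sits on Fe: oxidation state +3.
Fe is in group 8, so Fe³⁺ is d⁵ (8 − 3 = 5).
Configuration: t₂g⁵ eg⁰.
The orbital stabilization is -2.0Δo = -2.0 × 28700 = -57400 cm⁻¹.
Pairing penalty: 2 pairs vs 0 in the high-spin reference → 2 extra × P = 55740 cm⁻¹.
Overall CFSE = -57400 + 55740 = -1660 cm⁻¹.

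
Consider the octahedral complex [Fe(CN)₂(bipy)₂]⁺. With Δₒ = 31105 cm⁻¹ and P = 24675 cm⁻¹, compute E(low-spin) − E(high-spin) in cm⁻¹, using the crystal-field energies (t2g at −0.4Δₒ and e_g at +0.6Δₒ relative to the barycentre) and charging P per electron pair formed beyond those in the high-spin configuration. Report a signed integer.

-12860

Ligand charges: 2×(-1) from CN⁻ and 2×(+0) from bipy sum to -2; with overall charge +1, Fe is +3.
Fe sits in group 8; removing 3 electrons leaves Fe³⁺ with 8 − 3 = 5 d electrons.
High-spin: t2g^3 e_g^2, CFSE = 0.0Δₒ = 0 cm⁻¹.
Low-spin: t2g^5 e_g^0, orbital CFSE = -2.0Δₒ = -62210 cm⁻¹; plus 2 excess pairs × P = +49350 cm⁻¹; total -12860 cm⁻¹.
The difference is -12860 − (0) = -12860 cm⁻¹, so low-spin lies lower.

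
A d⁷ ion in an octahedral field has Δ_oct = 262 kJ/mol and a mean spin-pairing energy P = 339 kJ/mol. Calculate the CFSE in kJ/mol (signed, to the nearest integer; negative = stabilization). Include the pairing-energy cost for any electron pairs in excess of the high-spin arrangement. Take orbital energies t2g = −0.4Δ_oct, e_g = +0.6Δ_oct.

With Δ_oct < P the complex is high-spin.
That gives t2g^5 e_g^2.
Orbital CFSE = -0.8Δ_oct = -0.8 × 262 = -210 kJ/mol.
High-spin has no excess pairs, so no pairing correction applies.

-210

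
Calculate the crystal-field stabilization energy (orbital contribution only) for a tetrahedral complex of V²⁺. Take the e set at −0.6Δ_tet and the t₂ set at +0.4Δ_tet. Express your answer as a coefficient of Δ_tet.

V sits in group 5; removing 2 electrons leaves V²⁺ with 5 − 2 = 3 d electrons.
Tetrahedral splitting is small, so the complex is high-spin.
Configuration: e² t₂¹.
CFSE = 2(-0.6Δ_tet) + 1(0.4Δ_tet) = -1.2Δ_tet + 0.4Δ_tet = -0.8Δ_tet.

-0.8 Δ_tet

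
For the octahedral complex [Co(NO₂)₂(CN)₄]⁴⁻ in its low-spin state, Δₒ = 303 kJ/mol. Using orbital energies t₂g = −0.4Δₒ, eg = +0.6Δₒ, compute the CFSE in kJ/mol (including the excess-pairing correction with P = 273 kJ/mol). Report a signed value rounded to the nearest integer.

-272

Ligand charges: 2×(-1) from NO₂⁻ and 4×(-1) from CN⁻ sum to -6; with overall charge -4, Co is +2.
Co is in group 9, so Co²⁺ is d⁷ (9 − 2 = 7).
The d⁷ electrons fill as t₂g⁶ eg¹.
Orbital CFSE = 6(-0.4) + 1(0.6) = -1.8Δₒ = -1.8 × 303 = -545 kJ/mol.
Pairing penalty: 3 pairs vs 2 in the high-spin reference → 1 extra × P = 273 kJ/mol.
Overall CFSE = -545 + 273 = -272 kJ/mol.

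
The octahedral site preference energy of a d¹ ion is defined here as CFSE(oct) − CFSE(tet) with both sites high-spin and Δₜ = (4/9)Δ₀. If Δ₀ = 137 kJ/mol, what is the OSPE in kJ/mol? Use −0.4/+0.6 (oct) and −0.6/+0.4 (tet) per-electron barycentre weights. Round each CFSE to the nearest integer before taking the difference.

In an octahedral site d¹ (HS) is t2g^1 e_g^0, giving CFSE(oct) = -0.4Δ₀ = -55 kJ/mol.
In a tetrahedral site the filling is e^1 t2^0: CFSE(tet) = -0.6Δₜ = -0.6 × (4/9)(137) = -37 kJ/mol.
OSPE = -55 − (-37) = -18 kJ/mol.

-18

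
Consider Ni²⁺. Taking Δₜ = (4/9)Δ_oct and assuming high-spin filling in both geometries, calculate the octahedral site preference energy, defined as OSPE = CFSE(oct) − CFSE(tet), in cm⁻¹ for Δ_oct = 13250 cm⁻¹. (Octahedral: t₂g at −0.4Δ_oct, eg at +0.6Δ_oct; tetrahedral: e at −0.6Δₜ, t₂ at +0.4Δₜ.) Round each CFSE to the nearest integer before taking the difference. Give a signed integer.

Group 10 minus oxidation state +2 gives a d⁸ configuration for Ni²⁺.
Octahedral high-spin t₂g⁶ eg²: CFSE = -1.2 × 13250 = -15900 cm⁻¹.
In a tetrahedral site the filling is e⁴ t₂⁴: CFSE(tet) = -0.8Δₜ = -0.8 × (4/9)(13250) = -4711 cm⁻¹.
Subtracting, OSPE = -15900 − (-4711) = -11189 cm⁻¹.

-11189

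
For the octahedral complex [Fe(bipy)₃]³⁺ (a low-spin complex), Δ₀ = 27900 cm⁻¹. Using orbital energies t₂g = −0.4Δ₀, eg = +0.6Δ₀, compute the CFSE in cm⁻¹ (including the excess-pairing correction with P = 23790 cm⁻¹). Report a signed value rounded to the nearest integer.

-8220

bipy is neutral, so the +3 overall charge sits on Fe: oxidation state +3.
Group 8 minus oxidation state +3 gives a d⁵ configuration for Fe³⁺.
Configuration: t₂g⁵ eg⁰.
The orbital stabilization is -2.0Δ₀ = -2.0 × 27900 = -55800 cm⁻¹.
High-spin d⁵ would be t₂g³ eg² with 0 pairs; low-spin has 2, so 2 excess pairs cost +2P = +47580 cm⁻¹.
Net CFSE = -55800 + 47580 = -8220 cm⁻¹.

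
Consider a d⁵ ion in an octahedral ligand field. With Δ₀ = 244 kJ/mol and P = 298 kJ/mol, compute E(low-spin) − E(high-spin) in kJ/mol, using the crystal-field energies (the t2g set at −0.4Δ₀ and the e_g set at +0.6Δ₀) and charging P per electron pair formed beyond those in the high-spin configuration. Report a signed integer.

108

In the high-spin limit (t2g^3 e_g^2) the orbital term is 0.0Δ₀ = 0 kJ/mol, with no excess pairing.
For low-spin the configuration is t2g^5 e_g^0: orbital energy -2.0 × 244 = -488 kJ/mol, and 2 additional pairs relative to high-spin add 596 kJ/mol, giving 108 kJ/mol.
Thus E(LS) − E(HS) = 108 kJ/mol.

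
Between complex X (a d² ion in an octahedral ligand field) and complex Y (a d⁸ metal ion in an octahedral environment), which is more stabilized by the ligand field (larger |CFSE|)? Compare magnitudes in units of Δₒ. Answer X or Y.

Y

X: t₂g² eg⁰, CFSE = -0.8Δₒ.
Y: t₂g⁶ eg², CFSE = -1.2Δₒ.
So Y has the larger |CFSE|.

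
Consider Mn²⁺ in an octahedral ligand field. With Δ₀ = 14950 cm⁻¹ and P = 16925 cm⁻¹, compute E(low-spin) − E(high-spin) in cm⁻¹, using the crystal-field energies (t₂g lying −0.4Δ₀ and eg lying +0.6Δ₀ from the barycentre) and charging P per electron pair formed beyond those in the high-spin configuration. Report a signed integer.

Mn is in group 7, so Mn²⁺ is d⁵ (7 − 2 = 5).
High-spin d⁵ fills as t₂g³ eg² with CFSE 3(−0.4) + 2(+0.6) = 0.0Δ₀ = 0 cm⁻¹.
Low-spin: t₂g⁵ eg⁰, orbital CFSE = -2.0Δ₀ = -29900 cm⁻¹; plus 2 excess pairs × P = +33850 cm⁻¹; total 3950 cm⁻¹.
Thus E(LS) − E(HS) = 3950 cm⁻¹.

3950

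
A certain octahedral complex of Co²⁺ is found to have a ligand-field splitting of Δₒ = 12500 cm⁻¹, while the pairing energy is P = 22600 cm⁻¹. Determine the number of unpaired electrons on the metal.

Co is in group 9, so Co²⁺ is d⁷ (9 − 2 = 7).
Δₒ < P, so pairing is avoided: the ground state is high-spin.
Configuration: t2g^5 e_g^2.
Unpaired electrons: 3.

3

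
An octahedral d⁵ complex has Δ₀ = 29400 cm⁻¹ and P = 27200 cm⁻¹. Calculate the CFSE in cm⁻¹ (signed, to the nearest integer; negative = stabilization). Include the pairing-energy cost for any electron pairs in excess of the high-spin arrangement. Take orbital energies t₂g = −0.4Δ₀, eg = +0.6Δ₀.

With Δ₀ > P the complex is low-spin.
That gives t₂g⁵ eg⁰.
Orbital CFSE = -2.0Δ₀ = -2.0 × 29400 = -58800 cm⁻¹.
Excess pairs vs high-spin: 2 − 0 = 2; pairing cost = +54400 cm⁻¹.
Net CFSE = -58800 + 54400 = -4400 cm⁻¹.

-4400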